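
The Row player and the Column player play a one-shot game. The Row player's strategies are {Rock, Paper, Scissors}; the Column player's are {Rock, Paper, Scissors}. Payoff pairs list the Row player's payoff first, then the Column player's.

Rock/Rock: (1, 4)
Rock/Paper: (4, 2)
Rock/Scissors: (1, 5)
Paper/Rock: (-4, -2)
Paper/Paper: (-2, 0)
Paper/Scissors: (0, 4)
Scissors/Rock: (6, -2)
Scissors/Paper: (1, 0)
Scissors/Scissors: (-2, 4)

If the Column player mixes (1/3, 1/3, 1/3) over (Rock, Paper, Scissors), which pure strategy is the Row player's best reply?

The Row player's best reply maximizes expected payoff against the mix.
Rock: (1/3)·1 + (1/3)·4 + (1/3)·1 = 2
Paper: (1/3)·(-4) + (1/3)·(-2) + (1/3)·0 = -2
Scissors: (1/3)·6 + (1/3)·1 + (1/3)·(-2) = 5/3
Highest expected payoff is 2, from Rock.

Rock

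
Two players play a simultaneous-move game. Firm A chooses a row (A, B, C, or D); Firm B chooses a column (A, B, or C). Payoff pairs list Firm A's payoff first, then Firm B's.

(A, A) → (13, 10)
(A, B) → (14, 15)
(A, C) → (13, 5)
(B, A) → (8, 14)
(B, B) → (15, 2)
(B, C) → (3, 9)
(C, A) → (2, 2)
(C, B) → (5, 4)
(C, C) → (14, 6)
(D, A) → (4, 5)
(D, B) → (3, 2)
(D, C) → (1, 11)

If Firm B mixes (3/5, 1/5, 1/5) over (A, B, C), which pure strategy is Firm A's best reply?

A

Firm A's best reply maximizes expected payoff against the mix.
A: (3/5)·13 + (1/5)·14 + (1/5)·13 = 66/5
B: (3/5)·8 + (1/5)·15 + (1/5)·3 = 42/5
C: (3/5)·2 + (1/5)·5 + (1/5)·14 = 5
D: (3/5)·4 + (1/5)·3 + (1/5)·1 = 16/5
Highest expected payoff is 66/5, from A.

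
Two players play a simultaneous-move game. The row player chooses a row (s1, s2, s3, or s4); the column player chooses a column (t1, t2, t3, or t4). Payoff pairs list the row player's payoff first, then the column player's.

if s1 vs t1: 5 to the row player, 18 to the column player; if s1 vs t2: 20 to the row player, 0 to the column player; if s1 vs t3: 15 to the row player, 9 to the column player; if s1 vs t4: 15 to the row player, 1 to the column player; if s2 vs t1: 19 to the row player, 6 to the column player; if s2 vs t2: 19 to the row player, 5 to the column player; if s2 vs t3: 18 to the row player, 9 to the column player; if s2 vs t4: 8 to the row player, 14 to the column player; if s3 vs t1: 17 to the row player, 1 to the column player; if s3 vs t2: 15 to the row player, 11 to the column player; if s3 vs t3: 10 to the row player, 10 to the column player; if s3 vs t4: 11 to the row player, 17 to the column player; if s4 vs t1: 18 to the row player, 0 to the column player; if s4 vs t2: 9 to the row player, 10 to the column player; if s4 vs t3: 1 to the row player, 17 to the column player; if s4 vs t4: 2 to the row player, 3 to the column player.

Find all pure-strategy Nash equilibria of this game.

None

Find each player's best response to every opponent strategy; NE are the intersections.
The row player's best responses — vs t1: s2 (payoff 19); vs t2: s1 (payoff 20); vs t3: s2 (payoff 18); vs t4: s1 (payoff 15).
The column player's best responses — vs s1: t1 (payoff 18); vs s2: t4 (payoff 14); vs s3: t4 (payoff 17); vs s4: t3 (payoff 17).
No cell has both players best-responding. For instance, the row player's best reply to t1 is s2, but against s2 the column player prefers t4 over t1.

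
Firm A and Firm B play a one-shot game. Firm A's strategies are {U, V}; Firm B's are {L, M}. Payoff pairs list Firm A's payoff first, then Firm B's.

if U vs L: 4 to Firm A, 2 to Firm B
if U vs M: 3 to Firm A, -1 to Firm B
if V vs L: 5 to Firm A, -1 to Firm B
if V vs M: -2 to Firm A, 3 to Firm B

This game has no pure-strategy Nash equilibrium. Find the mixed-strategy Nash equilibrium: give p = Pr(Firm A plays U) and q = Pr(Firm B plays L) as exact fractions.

p = 4/7, q = 5/6

In a mixed NE each player is indifferent between their pure strategies, so the opponent's mix sets the indifference.
Firm B indifferent between L and M: p·2 + (1−p)·(-1) = p·(-1) + (1−p)·3 ⟹ (-1) + 3p = 3 + (-4)p ⟹ p = 4/7.
Firm A indifferent between U and V: q·4 + (1−q)·3 = q·5 + (1−q)·(-2) ⟹ 3 + 1q = (-2) + 7q ⟹ q = 5/6.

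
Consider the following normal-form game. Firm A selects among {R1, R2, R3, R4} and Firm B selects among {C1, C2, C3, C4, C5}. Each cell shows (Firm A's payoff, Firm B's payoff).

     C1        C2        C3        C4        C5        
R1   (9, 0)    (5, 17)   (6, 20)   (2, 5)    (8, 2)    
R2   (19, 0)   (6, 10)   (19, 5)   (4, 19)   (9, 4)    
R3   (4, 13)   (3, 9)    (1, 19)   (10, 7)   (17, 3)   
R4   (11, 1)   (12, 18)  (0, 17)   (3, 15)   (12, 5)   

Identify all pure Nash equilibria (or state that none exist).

(R4, C2)

Check mutual best responses: a cell is a NE iff neither player can gain by unilaterally deviating.
Firm A's best responses — vs C1: R2 (payoff 19); vs C2: R4 (payoff 12); vs C3: R2 (payoff 19); vs C4: R3 (payoff 10); vs C5: R3 (payoff 17).
Firm B's best responses — vs R1: C3 (payoff 20); vs R2: C4 (payoff 19); vs R3: C3 (payoff 19); vs R4: C2 (payoff 18).
The only mutual best response is (R4, C2); neither player gains by switching there.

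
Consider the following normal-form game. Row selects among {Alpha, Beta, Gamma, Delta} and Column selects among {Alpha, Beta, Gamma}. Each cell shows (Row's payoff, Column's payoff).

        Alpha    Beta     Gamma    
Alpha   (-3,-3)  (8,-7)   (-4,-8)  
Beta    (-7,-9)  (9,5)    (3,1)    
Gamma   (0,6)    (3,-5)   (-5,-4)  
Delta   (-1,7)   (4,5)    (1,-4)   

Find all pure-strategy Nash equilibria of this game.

Check mutual best responses: a cell is a NE iff neither player can gain by unilaterally deviating.
Row's best responses — vs Alpha: Gamma (payoff 0); vs Beta: Beta (payoff 9); vs Gamma: Beta (payoff 3).
Column's best responses — vs Alpha: Alpha (payoff -3); vs Beta: Beta (payoff 5); vs Gamma: Alpha (payoff 6); vs Delta: Alpha (payoff 7).
Mutual best responses occur at (Beta, Beta) and (Gamma, Alpha); at each, neither player gains by switching.

(Beta, Beta) and (Gamma, Alpha)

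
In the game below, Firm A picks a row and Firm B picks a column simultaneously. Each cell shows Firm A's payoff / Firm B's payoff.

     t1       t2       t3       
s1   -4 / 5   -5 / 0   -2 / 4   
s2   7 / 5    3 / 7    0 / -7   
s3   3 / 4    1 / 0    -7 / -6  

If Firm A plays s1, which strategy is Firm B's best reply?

t1

With Firm A fixed at s1, Firm B's payoffs are: t1 → 5, t2 → 0, t3 → 4.
The maximum is 5, achieved by t1.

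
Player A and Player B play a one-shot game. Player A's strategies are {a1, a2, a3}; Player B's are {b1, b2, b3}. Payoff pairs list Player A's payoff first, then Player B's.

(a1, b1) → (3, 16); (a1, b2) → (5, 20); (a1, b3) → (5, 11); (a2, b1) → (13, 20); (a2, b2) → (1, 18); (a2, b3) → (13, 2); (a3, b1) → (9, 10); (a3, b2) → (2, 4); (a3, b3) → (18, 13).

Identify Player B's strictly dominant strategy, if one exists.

No strictly dominant strategy

Check whether one of Player B's strategies beats all alternatives regardless of what the opponent does.
b1 is not dominant: against a1, b2 gives 20 > 16.
b2 is not dominant: against a2, b1 gives 20 > 18.
b3 is not dominant: against a1, b1 gives 16 > 11.
No single strategy is best against every opponent action.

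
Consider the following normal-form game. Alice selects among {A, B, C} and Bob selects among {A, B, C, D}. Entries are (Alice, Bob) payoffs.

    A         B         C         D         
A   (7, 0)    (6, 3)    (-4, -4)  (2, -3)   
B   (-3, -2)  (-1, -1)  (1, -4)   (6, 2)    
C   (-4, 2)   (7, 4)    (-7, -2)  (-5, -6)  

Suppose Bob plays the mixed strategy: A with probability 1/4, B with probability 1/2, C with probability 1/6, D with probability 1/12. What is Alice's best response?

A

Compute Alice's expected payoff from each pure strategy against the given mix.
A: (1/4)·7 + (1/2)·6 + (1/6)·(-4) + (1/12)·2 = 17/4
B: (1/4)·(-3) + (1/2)·(-1) + (1/6)·1 + (1/12)·6 = -7/12
C: (1/4)·(-4) + (1/2)·7 + (1/6)·(-7) + (1/12)·(-5) = 11/12
Highest expected payoff is 17/4, from A.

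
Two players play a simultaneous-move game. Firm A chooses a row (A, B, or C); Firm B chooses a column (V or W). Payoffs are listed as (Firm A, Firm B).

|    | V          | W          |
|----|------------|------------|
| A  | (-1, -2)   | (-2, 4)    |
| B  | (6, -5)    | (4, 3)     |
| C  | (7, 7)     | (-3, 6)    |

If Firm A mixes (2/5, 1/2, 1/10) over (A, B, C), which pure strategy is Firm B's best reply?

W

Firm B's best reply maximizes expected payoff against the mix.
V: (2/5)·(-2) + (1/2)·(-5) + (1/10)·7 = -13/5
W: (2/5)·4 + (1/2)·3 + (1/10)·6 = 37/10
Highest expected payoff is 37/10, from W.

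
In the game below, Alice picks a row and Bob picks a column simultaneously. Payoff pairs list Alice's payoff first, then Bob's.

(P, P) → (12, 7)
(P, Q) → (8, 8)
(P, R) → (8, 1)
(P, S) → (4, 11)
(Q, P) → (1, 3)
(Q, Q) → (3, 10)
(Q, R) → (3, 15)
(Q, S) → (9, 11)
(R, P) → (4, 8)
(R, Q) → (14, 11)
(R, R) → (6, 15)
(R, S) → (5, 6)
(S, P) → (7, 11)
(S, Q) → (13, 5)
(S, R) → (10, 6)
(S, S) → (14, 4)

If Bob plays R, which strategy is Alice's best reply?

S

With Bob fixed at R, Alice's payoffs are: P → 8, Q → 3, R → 6, S → 10.
The maximum is 10, achieved by S.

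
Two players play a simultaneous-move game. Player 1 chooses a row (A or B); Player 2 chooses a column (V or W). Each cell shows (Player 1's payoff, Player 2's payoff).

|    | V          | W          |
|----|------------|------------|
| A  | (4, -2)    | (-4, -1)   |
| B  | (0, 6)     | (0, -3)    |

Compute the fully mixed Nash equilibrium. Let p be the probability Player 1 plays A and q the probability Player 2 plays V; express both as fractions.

p = 9/10, q = 1/2

Each player's mixing probability is pinned down by making the *other* player indifferent.
Player 2 indifferent between V and W: p·(-2) + (1−p)·6 = p·(-1) + (1−p)·(-3) ⟹ 6 + (-8)p = (-3) + 2p ⟹ p = 9/10.
Player 1 indifferent between A and B: q·4 + (1−q)·(-4) = q·0 + (1−q)·0 ⟹ (-4) + 8q = 0 + 0q ⟹ q = 1/2.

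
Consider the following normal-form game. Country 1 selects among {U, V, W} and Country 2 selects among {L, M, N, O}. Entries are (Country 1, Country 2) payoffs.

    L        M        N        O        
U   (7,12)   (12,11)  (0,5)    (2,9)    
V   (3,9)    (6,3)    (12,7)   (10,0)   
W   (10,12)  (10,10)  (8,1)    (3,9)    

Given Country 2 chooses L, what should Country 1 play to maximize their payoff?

With Country 2 fixed at L, Country 1's payoffs are: U → 7, V → 3, W → 10.
The maximum is 10, achieved by W.

W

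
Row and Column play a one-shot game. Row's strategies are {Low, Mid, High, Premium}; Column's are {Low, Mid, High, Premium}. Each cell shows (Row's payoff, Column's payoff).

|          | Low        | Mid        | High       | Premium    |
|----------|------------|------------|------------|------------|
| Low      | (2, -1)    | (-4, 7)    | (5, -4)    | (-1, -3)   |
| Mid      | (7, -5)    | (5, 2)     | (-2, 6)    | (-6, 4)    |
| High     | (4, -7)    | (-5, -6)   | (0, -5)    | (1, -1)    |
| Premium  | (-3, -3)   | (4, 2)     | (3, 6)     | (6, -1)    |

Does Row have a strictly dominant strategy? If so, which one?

None

Check whether one of Row's strategies beats all alternatives regardless of what the opponent does.
Low is not dominant: against Low, Mid gives 7 > 2.
Mid is not dominant: against High, Low gives 5 > -2.
High is not dominant: against Low, Mid gives 7 > 4.
Premium is not dominant: against Low, Low gives 2 > -3.
No single strategy is best against every opponent action.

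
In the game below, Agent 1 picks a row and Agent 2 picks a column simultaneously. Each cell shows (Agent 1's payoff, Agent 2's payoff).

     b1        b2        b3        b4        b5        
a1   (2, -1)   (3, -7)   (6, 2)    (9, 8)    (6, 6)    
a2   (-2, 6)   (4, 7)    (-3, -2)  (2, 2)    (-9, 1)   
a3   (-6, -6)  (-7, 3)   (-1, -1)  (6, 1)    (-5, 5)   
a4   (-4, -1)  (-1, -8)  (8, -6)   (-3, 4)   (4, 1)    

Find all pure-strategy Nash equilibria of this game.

Find each player's best response to every opponent strategy; NE are the intersections.
Agent 1's best responses — vs b1: a1 (payoff 2); vs b2: a2 (payoff 4); vs b3: a4 (payoff 8); vs b4: a1 (payoff 9); vs b5: a1 (payoff 6).
Agent 2's best responses — vs a1: b4 (payoff 8); vs a2: b2 (payoff 7); vs a3: b5 (payoff 5); vs a4: b4 (payoff 4).
Mutual best responses occur at (a1, b4) and (a2, b2); at each, neither player gains by switching.

(a1, b4) and (a2, b2)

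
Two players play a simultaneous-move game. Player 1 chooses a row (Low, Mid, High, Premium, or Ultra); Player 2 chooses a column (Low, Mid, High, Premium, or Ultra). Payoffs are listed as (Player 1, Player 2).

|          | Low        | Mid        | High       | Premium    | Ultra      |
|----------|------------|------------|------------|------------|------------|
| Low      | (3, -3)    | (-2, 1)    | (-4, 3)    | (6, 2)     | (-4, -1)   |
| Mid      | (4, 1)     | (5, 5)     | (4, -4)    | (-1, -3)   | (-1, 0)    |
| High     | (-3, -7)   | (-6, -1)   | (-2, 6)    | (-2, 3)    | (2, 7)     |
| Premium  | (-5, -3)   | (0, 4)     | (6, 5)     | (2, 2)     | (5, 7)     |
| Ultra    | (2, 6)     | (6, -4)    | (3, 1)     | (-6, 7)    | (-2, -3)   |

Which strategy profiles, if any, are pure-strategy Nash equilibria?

Check mutual best responses: a cell is a NE iff neither player can gain by unilaterally deviating.
Player 1's best responses — vs Low: Mid (payoff 4); vs Mid: Ultra (payoff 6); vs High: Premium (payoff 6); vs Premium: Low (payoff 6); vs Ultra: Premium (payoff 5).
Player 2's best responses — vs Low: High (payoff 3); vs Mid: Mid (payoff 5); vs High: Ultra (payoff 7); vs Premium: Ultra (payoff 7); vs Ultra: Premium (payoff 7).
The only mutual best response is (Premium, Ultra); neither player gains by switching there.

(Premium, Ultra)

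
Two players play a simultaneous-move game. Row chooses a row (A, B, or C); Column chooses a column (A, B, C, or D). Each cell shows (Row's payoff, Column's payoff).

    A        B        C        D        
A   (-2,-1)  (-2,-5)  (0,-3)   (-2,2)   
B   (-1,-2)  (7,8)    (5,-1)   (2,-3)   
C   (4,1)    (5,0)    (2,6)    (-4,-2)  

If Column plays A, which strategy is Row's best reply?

With Column fixed at A, Row's payoffs are: A → -2, B → -1, C → 4.
The maximum is 4, achieved by C.

C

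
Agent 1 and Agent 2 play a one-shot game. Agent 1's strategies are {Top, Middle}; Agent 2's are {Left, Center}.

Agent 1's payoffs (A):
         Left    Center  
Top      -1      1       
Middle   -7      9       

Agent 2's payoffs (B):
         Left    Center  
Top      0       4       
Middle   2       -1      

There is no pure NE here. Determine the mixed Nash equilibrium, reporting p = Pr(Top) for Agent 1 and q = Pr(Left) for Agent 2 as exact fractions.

Each player's mixing probability is pinned down by making the *other* player indifferent.
Agent 2 indifferent between Left and Center: p·0 + (1−p)·2 = p·4 + (1−p)·(-1) ⟹ 2 + (-2)p = (-1) + 5p ⟹ p = 3/7.
Agent 1 indifferent between Top and Middle: q·(-1) + (1−q)·1 = q·(-7) + (1−q)·9 ⟹ 1 + (-2)q = 9 + (-16)q ⟹ q = 4/7.

p = 3/7, q = 4/7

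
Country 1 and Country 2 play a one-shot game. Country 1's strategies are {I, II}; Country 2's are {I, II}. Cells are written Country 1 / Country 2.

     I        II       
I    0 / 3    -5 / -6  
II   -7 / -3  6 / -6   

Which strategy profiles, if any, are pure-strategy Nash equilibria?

A profile is a Nash equilibrium when each player is best-responding to the other.
Country 1's best responses — vs I: I (payoff 0); vs II: II (payoff 6).
Country 2's best responses — vs I: I (payoff 3); vs II: I (payoff -3).
The only mutual best response is (I, I); neither player gains by switching there.

(I, I)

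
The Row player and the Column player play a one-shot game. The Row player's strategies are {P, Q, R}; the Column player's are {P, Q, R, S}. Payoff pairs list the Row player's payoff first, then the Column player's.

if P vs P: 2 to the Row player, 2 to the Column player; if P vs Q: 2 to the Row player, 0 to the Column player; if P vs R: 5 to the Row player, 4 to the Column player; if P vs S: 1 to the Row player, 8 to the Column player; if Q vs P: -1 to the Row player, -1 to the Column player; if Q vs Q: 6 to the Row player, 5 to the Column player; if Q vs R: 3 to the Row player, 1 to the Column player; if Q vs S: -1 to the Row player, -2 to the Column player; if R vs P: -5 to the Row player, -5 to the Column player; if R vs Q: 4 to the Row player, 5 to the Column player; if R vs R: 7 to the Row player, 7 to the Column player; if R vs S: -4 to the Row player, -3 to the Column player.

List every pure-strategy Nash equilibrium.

Check mutual best responses: a cell is a NE iff neither player can gain by unilaterally deviating.
The Row player's best responses — vs P: P (payoff 2); vs Q: Q (payoff 6); vs R: R (payoff 7); vs S: P (payoff 1).
The Column player's best responses — vs P: S (payoff 8); vs Q: Q (payoff 5); vs R: R (payoff 7).
Mutual best responses occur at (P, S), (Q, Q), and (R, R); at each, neither player gains by switching.

(P, S), (Q, Q), and (R, R)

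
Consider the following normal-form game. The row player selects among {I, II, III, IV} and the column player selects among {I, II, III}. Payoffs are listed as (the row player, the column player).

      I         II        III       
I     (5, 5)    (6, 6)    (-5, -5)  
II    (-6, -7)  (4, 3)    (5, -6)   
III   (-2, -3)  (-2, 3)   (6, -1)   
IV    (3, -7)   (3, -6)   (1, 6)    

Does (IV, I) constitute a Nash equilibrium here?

Holding the column player at I: the row player gets 3 from IV but could get 5 by switching to I. The row player has a profitable deviation.

No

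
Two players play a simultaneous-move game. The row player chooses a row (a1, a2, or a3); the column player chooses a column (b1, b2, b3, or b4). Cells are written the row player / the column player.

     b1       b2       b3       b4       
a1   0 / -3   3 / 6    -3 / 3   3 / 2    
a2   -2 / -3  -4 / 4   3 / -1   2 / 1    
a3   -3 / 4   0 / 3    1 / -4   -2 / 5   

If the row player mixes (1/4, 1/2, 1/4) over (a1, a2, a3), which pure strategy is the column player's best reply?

b2

The column player's best reply maximizes expected payoff against the mix.
b1: (1/4)·(-3) + (1/2)·(-3) + (1/4)·4 = -5/4
b2: (1/4)·6 + (1/2)·4 + (1/4)·3 = 17/4
b3: (1/4)·3 + (1/2)·(-1) + (1/4)·(-4) = -3/4
b4: (1/4)·2 + (1/2)·1 + (1/4)·5 = 9/4
Highest expected payoff is 17/4, from b2.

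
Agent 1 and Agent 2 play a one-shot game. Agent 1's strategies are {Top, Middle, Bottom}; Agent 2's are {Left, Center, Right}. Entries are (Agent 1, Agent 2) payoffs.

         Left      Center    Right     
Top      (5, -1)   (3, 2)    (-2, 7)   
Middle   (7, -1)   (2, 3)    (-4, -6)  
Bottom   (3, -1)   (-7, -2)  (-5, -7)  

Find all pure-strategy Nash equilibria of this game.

(Top, Right)

Check mutual best responses: a cell is a NE iff neither player can gain by unilaterally deviating.
Agent 1's best responses — vs Left: Middle (payoff 7); vs Center: Top (payoff 3); vs Right: Top (payoff -2).
Agent 2's best responses — vs Top: Right (payoff 7); vs Middle: Center (payoff 3); vs Bottom: Left (payoff -1).
The only mutual best response is (Top, Right); neither player gains by switching there.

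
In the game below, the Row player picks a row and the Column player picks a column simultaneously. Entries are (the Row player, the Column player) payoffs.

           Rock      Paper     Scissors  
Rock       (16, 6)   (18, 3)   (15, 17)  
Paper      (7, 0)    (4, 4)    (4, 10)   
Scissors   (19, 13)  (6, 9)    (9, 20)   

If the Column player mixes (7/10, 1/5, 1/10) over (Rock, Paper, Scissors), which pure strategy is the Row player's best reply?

Compute the Row player's expected payoff from each pure strategy against the given mix.
Rock: (7/10)·16 + (1/5)·18 + (1/10)·15 = 163/10
Paper: (7/10)·7 + (1/5)·4 + (1/10)·4 = 61/10
Scissors: (7/10)·19 + (1/5)·6 + (1/10)·9 = 77/5
Highest expected payoff is 163/10, from Rock.

Rock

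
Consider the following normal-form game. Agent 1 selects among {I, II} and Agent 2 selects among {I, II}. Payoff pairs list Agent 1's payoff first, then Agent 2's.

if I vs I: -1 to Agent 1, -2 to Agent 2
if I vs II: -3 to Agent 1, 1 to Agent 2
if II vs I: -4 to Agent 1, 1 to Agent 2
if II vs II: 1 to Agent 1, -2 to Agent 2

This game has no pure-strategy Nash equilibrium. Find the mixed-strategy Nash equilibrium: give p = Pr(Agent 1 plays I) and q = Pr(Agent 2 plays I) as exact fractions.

Each player's mixing probability is pinned down by making the *other* player indifferent.
Agent 2 indifferent between I and II: p·(-2) + (1−p)·1 = p·1 + (1−p)·(-2) ⟹ 1 + (-3)p = (-2) + 3p ⟹ p = 1/2.
Agent 1 indifferent between I and II: q·(-1) + (1−q)·(-3) = q·(-4) + (1−q)·1 ⟹ (-3) + 2q = 1 + (-5)q ⟹ q = 4/7.

p = 1/2, q = 4/7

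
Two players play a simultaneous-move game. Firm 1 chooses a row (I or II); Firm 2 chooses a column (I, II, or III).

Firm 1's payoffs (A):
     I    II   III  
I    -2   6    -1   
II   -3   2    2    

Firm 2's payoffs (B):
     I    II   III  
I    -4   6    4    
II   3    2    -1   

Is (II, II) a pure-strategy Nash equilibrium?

No

Holding Firm 2 at II: Firm 1 gets 2 from II but could get 6 by switching to I. Firm 1 has a profitable deviation.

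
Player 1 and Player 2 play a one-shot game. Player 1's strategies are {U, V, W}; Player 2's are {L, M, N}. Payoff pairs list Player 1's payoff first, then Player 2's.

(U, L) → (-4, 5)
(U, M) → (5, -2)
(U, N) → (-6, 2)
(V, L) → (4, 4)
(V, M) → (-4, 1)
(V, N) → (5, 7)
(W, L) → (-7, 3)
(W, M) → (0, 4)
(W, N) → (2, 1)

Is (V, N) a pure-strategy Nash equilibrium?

Holding Player 2 at N: Player 1 gets 5 from V, versus -6 from U, 2 from W. No profitable deviation for Player 1.
Holding Player 1 at V: Player 2 gets 7 from N, versus 4 from L, 1 from M. No profitable deviation for Player 2 either.

Yes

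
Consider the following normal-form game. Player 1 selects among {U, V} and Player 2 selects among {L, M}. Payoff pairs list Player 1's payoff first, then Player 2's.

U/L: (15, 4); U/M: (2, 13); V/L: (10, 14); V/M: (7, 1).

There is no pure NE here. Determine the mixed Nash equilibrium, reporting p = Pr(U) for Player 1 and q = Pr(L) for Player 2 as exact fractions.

In a mixed NE each player is indifferent between their pure strategies, so the opponent's mix sets the indifference.
Player 2 indifferent between L and M: p·4 + (1−p)·14 = p·13 + (1−p)·1 ⟹ 14 + (-10)p = 1 + 12p ⟹ p = 13/22.
Player 1 indifferent between U and V: q·15 + (1−q)·2 = q·10 + (1−q)·7 ⟹ 2 + 13q = 7 + 3q ⟹ q = 1/2.

p = 13/22, q = 1/2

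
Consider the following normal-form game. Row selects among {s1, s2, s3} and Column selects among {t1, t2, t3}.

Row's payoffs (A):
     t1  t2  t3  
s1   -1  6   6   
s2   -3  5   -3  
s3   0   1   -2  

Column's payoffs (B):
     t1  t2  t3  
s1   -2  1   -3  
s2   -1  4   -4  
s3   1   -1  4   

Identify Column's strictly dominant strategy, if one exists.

Check whether one of Column's strategies beats all alternatives regardless of what the opponent does.
t1 is not dominant: against s1, t2 gives 1 > -2.
t2 is not dominant: against s3, t1 gives 1 > -1.
t3 is not dominant: against s1, t1 gives -2 > -3.
No single strategy is best against every opponent action.

None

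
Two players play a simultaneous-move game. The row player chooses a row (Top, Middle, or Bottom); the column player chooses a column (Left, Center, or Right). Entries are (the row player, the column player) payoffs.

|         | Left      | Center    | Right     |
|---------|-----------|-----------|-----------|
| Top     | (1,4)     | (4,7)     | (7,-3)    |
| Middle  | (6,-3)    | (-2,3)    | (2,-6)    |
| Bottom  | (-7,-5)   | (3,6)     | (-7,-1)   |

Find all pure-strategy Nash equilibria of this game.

Check mutual best responses: a cell is a NE iff neither player can gain by unilaterally deviating.
The row player's best responses — vs Left: Middle (payoff 6); vs Center: Top (payoff 4); vs Right: Top (payoff 7).
The column player's best responses — vs Top: Center (payoff 7); vs Middle: Center (payoff 3); vs Bottom: Center (payoff 6).
The only mutual best response is (Top, Center); neither player gains by switching there.

(Top, Center)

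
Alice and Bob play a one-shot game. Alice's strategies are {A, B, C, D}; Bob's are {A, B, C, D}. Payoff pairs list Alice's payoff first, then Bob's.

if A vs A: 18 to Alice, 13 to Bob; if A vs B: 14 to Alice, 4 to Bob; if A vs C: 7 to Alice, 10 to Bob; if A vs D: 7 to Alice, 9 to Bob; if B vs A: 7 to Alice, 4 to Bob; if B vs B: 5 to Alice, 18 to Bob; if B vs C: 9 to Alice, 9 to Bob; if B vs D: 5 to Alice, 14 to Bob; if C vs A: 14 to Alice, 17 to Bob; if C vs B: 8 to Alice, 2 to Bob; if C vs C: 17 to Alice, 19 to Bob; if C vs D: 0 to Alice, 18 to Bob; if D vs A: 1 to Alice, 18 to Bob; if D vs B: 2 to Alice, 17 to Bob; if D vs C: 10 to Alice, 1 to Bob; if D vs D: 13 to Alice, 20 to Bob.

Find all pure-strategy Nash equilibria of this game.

Find each player's best response to every opponent strategy; NE are the intersections.
Alice's best responses — vs A: A (payoff 18); vs B: A (payoff 14); vs C: C (payoff 17); vs D: D (payoff 13).
Bob's best responses — vs A: A (payoff 13); vs B: B (payoff 18); vs C: C (payoff 19); vs D: D (payoff 20).
Mutual best responses occur at (A, A), (C, C), and (D, D); at each, neither player gains by switching.

(A, A), (C, C), and (D, D)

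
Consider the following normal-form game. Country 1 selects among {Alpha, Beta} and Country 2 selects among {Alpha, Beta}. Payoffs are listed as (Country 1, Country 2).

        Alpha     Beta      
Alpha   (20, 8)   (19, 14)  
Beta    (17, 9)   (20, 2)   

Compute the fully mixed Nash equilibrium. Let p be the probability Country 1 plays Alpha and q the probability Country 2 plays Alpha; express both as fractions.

p = 7/13, q = 1/4

In a mixed NE each player is indifferent between their pure strategies, so the opponent's mix sets the indifference.
Country 2 indifferent between Alpha and Beta: p·8 + (1−p)·9 = p·14 + (1−p)·2 ⟹ 9 + (-1)p = 2 + 12p ⟹ p = 7/13.
Country 1 indifferent between Alpha and Beta: q·20 + (1−q)·19 = q·17 + (1−q)·20 ⟹ 19 + 1q = 20 + (-3)q ⟹ q = 1/4.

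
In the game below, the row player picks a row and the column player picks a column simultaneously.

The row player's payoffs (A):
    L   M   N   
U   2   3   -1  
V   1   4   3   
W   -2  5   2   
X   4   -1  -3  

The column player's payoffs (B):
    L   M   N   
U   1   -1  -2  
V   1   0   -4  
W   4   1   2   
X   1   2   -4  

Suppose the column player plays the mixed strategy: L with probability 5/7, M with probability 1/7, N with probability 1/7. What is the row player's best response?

X

The row player's best reply maximizes expected payoff against the mix.
U: (5/7)·2 + (1/7)·3 + (1/7)·(-1) = 12/7
V: (5/7)·1 + (1/7)·4 + (1/7)·3 = 12/7
W: (5/7)·(-2) + (1/7)·5 + (1/7)·2 = -3/7
X: (5/7)·4 + (1/7)·(-1) + (1/7)·(-3) = 16/7
Highest expected payoff is 16/7, from X.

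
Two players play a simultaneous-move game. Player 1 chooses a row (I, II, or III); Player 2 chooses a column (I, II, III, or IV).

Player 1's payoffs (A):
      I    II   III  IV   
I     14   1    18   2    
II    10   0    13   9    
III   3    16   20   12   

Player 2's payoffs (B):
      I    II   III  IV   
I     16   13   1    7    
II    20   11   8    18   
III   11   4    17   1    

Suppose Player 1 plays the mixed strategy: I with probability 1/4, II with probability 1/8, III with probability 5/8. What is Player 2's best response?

I

Compute Player 2's expected payoff from each pure strategy against the given mix.
I: (1/4)·16 + (1/8)·20 + (5/8)·11 = 107/8
II: (1/4)·13 + (1/8)·11 + (5/8)·4 = 57/8
III: (1/4)·1 + (1/8)·8 + (5/8)·17 = 95/8
IV: (1/4)·7 + (1/8)·18 + (5/8)·1 = 37/8
Highest expected payoff is 107/8, from I.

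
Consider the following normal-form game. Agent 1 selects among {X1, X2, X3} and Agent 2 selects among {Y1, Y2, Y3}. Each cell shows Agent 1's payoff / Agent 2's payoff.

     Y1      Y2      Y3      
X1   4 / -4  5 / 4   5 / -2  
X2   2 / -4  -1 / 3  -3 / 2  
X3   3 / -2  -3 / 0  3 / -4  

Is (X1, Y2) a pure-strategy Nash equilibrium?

Holding Agent 2 at Y2: Agent 1 gets 5 from X1, versus -1 from X2, -3 from X3. No profitable deviation for Agent 1.
Holding Agent 1 at X1: Agent 2 gets 4 from Y2, versus -4 from Y1, -2 from Y3. No profitable deviation for Agent 2 either.

Yes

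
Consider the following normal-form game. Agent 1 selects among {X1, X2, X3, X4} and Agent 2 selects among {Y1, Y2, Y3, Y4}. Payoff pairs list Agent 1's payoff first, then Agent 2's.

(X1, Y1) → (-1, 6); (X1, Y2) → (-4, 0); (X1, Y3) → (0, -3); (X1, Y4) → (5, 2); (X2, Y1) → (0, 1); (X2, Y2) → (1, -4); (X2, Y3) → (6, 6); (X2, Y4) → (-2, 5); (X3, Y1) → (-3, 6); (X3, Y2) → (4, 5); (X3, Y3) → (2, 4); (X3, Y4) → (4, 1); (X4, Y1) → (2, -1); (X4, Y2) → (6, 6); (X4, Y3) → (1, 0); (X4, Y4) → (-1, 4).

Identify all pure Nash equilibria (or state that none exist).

(X2, Y3) and (X4, Y2)

Find each player's best response to every opponent strategy; NE are the intersections.
Agent 1's best responses — vs Y1: X4 (payoff 2); vs Y2: X4 (payoff 6); vs Y3: X2 (payoff 6); vs Y4: X1 (payoff 5).
Agent 2's best responses — vs X1: Y1 (payoff 6); vs X2: Y3 (payoff 6); vs X3: Y1 (payoff 6); vs X4: Y2 (payoff 6).
Mutual best responses occur at (X2, Y3) and (X4, Y2); at each, neither player gains by switching.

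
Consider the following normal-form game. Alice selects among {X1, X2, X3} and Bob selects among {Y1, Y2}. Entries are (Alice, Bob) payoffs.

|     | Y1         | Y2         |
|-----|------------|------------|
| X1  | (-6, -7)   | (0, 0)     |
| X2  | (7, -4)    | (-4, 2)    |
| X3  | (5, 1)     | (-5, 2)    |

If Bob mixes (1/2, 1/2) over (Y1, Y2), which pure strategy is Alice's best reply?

X2

Compute Alice's expected payoff from each pure strategy against the given mix.
X1: (1/2)·(-6) + (1/2)·0 = -3
X2: (1/2)·7 + (1/2)·(-4) = 3/2
X3: (1/2)·5 + (1/2)·(-5) = 0
Highest expected payoff is 3/2, from X2.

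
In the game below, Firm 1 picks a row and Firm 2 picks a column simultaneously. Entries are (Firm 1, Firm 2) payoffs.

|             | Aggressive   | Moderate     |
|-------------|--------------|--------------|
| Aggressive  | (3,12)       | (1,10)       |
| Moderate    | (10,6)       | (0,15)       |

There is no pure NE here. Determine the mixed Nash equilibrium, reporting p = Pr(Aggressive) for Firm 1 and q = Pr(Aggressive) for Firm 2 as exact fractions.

p = 9/11, q = 1/8

In a mixed NE each player is indifferent between their pure strategies, so the opponent's mix sets the indifference.
Firm 2 indifferent between Aggressive and Moderate: p·12 + (1−p)·6 = p·10 + (1−p)·15 ⟹ 6 + 6p = 15 + (-5)p ⟹ p = 9/11.
Firm 1 indifferent between Aggressive and Moderate: q·3 + (1−q)·1 = q·10 + (1−q)·0 ⟹ 1 + 2q = 0 + 10q ⟹ q = 1/8.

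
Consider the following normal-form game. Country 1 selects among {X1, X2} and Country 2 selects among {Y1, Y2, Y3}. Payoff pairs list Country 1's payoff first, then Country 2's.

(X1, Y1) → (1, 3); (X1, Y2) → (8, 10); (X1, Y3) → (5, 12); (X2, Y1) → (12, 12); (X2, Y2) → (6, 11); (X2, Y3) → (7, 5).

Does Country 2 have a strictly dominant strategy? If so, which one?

No strictly dominant strategy

Check whether one of Country 2's strategies beats all alternatives regardless of what the opponent does.
Y1 is not dominant: against X1, Y2 gives 10 > 3.
Y2 is not dominant: against X1, Y3 gives 12 > 10.
Y3 is not dominant: against X2, Y1 gives 12 > 5.
No single strategy is best against every opponent action.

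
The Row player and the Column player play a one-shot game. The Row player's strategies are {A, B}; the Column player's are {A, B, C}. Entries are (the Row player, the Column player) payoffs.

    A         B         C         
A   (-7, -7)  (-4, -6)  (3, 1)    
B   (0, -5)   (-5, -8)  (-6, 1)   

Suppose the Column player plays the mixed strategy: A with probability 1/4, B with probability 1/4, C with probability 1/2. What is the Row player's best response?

Compute the Row player's expected payoff from each pure strategy against the given mix.
A: (1/4)·(-7) + (1/4)·(-4) + (1/2)·3 = -5/4
B: (1/4)·0 + (1/4)·(-5) + (1/2)·(-6) = -17/4
Highest expected payoff is -5/4, from A.

A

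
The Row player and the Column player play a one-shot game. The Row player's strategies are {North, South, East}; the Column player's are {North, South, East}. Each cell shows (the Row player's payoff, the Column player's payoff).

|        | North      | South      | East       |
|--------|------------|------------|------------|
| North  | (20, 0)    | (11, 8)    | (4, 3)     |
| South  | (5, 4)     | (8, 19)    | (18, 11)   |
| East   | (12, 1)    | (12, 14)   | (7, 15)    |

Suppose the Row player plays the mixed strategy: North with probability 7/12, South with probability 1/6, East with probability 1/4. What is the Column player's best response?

The Column player's best reply maximizes expected payoff against the mix.
North: (7/12)·0 + (1/6)·4 + (1/4)·1 = 11/12
South: (7/12)·8 + (1/6)·19 + (1/4)·14 = 34/3
East: (7/12)·3 + (1/6)·11 + (1/4)·15 = 22/3
Highest expected payoff is 34/3, from South.

South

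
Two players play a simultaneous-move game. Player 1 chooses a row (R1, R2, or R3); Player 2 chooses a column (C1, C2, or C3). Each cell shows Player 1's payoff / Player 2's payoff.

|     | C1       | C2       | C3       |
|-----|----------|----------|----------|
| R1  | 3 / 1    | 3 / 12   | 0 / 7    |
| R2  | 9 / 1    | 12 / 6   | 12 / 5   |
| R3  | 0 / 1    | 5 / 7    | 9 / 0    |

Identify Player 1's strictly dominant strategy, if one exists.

R2

A strategy is strictly dominant if it gives Player 1 a strictly higher payoff than every other strategy, against every choice by the opponent.
R2 strictly dominates: vs C1: 9 > each of {3, 0}; vs C2: 12 > each of {3, 5}; vs C3: 12 > each of {0, 9}.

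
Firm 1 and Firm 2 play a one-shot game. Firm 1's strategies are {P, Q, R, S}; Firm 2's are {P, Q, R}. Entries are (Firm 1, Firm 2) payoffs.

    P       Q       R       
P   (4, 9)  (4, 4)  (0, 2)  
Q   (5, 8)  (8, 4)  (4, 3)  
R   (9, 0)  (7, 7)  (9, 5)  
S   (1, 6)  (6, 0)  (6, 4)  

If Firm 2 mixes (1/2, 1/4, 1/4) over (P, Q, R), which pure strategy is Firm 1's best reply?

Compute Firm 1's expected payoff from each pure strategy against the given mix.
P: (1/2)·4 + (1/4)·4 + (1/4)·0 = 3
Q: (1/2)·5 + (1/4)·8 + (1/4)·4 = 11/2
R: (1/2)·9 + (1/4)·7 + (1/4)·9 = 17/2
S: (1/2)·1 + (1/4)·6 + (1/4)·6 = 7/2
Highest expected payoff is 17/2, from R.

R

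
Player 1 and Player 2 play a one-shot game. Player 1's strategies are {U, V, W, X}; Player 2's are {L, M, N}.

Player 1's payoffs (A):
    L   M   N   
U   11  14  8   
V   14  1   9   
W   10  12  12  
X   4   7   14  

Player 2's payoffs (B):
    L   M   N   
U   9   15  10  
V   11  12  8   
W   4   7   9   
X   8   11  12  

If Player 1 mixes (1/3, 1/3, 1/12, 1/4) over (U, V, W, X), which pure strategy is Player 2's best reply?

M

Compute Player 2's expected payoff from each pure strategy against the given mix.
L: (1/3)·9 + (1/3)·11 + (1/12)·4 + (1/4)·8 = 9
M: (1/3)·15 + (1/3)·12 + (1/12)·7 + (1/4)·11 = 37/3
N: (1/3)·10 + (1/3)·8 + (1/12)·9 + (1/4)·12 = 39/4
Highest expected payoff is 37/3, from M.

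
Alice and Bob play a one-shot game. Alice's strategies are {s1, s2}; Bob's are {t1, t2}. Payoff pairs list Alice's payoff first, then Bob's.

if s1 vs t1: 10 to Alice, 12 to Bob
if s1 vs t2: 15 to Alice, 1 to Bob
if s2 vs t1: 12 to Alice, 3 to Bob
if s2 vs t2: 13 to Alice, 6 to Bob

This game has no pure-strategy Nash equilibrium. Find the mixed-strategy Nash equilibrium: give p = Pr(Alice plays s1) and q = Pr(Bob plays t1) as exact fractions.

p = 3/14, q = 1/2

In a mixed NE each player is indifferent between their pure strategies, so the opponent's mix sets the indifference.
Bob indifferent between t1 and t2: p·12 + (1−p)·3 = p·1 + (1−p)·6 ⟹ 3 + 9p = 6 + (-5)p ⟹ p = 3/14.
Alice indifferent between s1 and s2: q·10 + (1−q)·15 = q·12 + (1−q)·13 ⟹ 15 + (-5)q = 13 + (-1)q ⟹ q = 1/2.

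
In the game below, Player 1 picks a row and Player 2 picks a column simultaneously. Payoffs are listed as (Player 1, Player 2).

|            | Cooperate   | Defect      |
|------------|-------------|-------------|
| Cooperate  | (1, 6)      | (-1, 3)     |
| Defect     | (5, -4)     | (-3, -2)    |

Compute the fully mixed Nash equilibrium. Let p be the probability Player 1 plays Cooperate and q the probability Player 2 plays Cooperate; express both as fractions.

p = 2/5, q = 1/3

Each player's mixing probability is pinned down by making the *other* player indifferent.
Player 2 indifferent between Cooperate and Defect: p·6 + (1−p)·(-4) = p·3 + (1−p)·(-2) ⟹ (-4) + 10p = (-2) + 5p ⟹ p = 2/5.
Player 1 indifferent between Cooperate and Defect: q·1 + (1−q)·(-1) = q·5 + (1−q)·(-3) ⟹ (-1) + 2q = (-3) + 8q ⟹ q = 1/3.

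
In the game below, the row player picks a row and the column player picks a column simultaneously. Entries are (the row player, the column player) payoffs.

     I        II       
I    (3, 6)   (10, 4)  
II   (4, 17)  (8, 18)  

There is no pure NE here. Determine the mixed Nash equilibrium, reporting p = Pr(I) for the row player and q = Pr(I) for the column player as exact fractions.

Each player's mixing probability is pinned down by making the *other* player indifferent.
The column player indifferent between I and II: p·6 + (1−p)·17 = p·4 + (1−p)·18 ⟹ 17 + (-11)p = 18 + (-14)p ⟹ p = 1/3.
The row player indifferent between I and II: q·3 + (1−q)·10 = q·4 + (1−q)·8 ⟹ 10 + (-7)q = 8 + (-4)q ⟹ q = 2/3.

p = 1/3, q = 2/3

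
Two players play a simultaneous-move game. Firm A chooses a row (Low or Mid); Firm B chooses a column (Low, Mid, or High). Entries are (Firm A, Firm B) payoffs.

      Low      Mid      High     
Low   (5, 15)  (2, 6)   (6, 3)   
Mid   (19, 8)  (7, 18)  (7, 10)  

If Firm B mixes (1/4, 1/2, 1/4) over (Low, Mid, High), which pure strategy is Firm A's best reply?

Mid

Compute Firm A's expected payoff from each pure strategy against the given mix.
Low: (1/4)·5 + (1/2)·2 + (1/4)·6 = 15/4
Mid: (1/4)·19 + (1/2)·7 + (1/4)·7 = 10
Highest expected payoff is 10, from Mid.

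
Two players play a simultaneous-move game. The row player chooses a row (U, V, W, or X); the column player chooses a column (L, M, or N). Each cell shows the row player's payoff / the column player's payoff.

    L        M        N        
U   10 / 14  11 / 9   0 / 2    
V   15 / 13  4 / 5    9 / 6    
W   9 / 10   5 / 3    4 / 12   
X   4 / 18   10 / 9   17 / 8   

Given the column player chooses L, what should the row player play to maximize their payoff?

V

With the column player fixed at L, the row player's payoffs are: U → 10, V → 15, W → 9, X → 4.
The maximum is 15, achieved by V.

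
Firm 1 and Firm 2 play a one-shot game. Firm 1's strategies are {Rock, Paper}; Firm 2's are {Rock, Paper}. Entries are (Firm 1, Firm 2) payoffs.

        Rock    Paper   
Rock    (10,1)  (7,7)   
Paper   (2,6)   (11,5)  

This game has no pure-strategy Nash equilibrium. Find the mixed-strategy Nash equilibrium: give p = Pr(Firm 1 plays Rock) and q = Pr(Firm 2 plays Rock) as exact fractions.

p = 1/7, q = 1/3

In a mixed NE each player is indifferent between their pure strategies, so the opponent's mix sets the indifference.
Firm 2 indifferent between Rock and Paper: p·1 + (1−p)·6 = p·7 + (1−p)·5 ⟹ 6 + (-5)p = 5 + 2p ⟹ p = 1/7.
Firm 1 indifferent between Rock and Paper: q·10 + (1−q)·7 = q·2 + (1−q)·11 ⟹ 7 + 3q = 11 + (-9)q ⟹ q = 1/3.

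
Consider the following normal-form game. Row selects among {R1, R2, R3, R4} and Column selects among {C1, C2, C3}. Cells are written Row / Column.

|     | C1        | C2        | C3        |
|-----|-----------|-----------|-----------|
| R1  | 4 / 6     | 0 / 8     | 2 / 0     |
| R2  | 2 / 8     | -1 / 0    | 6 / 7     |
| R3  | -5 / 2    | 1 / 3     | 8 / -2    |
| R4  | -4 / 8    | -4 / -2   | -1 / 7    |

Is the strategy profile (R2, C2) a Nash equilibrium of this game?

No

Holding Column at C2: Row gets -1 from R2 but could get 1 by switching to R3. Row has a profitable deviation.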